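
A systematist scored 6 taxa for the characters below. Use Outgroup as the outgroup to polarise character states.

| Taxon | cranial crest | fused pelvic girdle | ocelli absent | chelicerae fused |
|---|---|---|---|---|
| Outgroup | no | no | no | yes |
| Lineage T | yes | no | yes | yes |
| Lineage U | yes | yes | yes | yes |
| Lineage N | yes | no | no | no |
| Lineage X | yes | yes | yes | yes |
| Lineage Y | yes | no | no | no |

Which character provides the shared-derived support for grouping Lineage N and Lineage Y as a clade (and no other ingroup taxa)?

Character polarity is set by the outgroup: the derived state is whichever differs from the outgroup's state, so for chelicerae fused the derived state is 'no', and for the remaining characters it is 'yes'.
cranial crest (derived state 'yes') is shared by all ingroup taxa — unites the whole ingroup.
fused pelvic girdle (derived state 'yes') is shared by Lineage U and Lineage X — a synapomorphy uniting that clade.
ocelli absent: derived state 'yes' in Lineage T, Lineage U, and Lineage X only — synapomorphy for {Lineage T, Lineage U, Lineage X}.
chelicerae fused: derived state 'no' in Lineage N and Lineage Y only — synapomorphy for {Lineage N, Lineage Y}.
Most parsimonious ingroup topology: ((Lineage T,(Lineage U,Lineage X)),(Lineage N,Lineage Y)).
The clade {Lineage N, Lineage Y} is supported by chelicerae fused: its derived state 'no' occurs in exactly those taxa and in no other taxon (including the outgroup).

chelicerae fused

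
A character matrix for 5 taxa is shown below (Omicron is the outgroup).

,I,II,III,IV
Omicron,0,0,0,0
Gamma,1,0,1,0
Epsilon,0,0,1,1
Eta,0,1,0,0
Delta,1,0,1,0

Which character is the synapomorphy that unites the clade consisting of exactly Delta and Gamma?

I

The outgroup has state '0' for every character, so '1' is the derived state throughout.
I: derived state '1' in Delta and Gamma only — synapomorphy for {Delta, Gamma}.
II: derived state '1' in Eta only — an autapomorphy, so it tells us nothing about relationships among taxa.
Only Delta, Epsilon, and Gamma show the derived state '1' for III, supporting them as a clade.
IV (derived state '1') is unique to Epsilon (autapomorphy; uninformative for grouping).
Most parsimonious ingroup topology: (((Gamma,Delta),Epsilon),Eta).
The clade {Delta, Gamma} is supported by I: its derived state '1' occurs in exactly those taxa and in no other taxon (including the outgroup).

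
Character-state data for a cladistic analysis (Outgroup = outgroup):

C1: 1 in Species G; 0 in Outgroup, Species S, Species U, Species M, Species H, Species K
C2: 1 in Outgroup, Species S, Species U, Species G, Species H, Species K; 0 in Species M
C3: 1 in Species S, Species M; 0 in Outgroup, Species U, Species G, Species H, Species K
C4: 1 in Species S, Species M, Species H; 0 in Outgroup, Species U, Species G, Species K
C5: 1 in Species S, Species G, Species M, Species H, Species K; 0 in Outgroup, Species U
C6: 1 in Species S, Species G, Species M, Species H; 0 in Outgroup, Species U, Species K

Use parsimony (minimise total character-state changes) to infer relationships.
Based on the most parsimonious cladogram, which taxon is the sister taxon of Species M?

Character polarity is set by the outgroup: the derived state is whichever differs from the outgroup's state, so for C2 the derived state is '0', and for the remaining characters it is '1'.
C1 (derived state '1') is unique to Species G (autapomorphy; uninformative for grouping).
C2 (derived state '0') is unique to Species M (autapomorphy; uninformative for grouping).
C3 (derived state '1') is shared by Species M and Species S — a synapomorphy uniting that clade.
C4 (derived state '1') is shared by Species H, Species M, and Species S — a synapomorphy uniting that clade.
Only Species G, Species H, Species K, Species M, and Species S show the derived state '1' for C5, supporting them as a clade.
C6 (derived state '1') is shared by Species G, Species H, Species M, and Species S — a synapomorphy uniting that clade.
Most parsimonious ingroup topology: (((((Species S,Species M),Species H),Species G),Species K),Species U).
Species M and Species S form a cherry on this tree, so they are sister taxa.

Species S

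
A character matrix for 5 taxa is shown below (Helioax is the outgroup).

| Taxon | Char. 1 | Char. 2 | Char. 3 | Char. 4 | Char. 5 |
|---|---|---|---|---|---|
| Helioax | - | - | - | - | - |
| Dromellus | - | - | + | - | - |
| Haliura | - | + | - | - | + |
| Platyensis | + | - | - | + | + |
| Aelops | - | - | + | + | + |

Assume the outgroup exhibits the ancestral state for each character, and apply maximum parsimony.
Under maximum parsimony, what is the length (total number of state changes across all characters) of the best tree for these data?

The outgroup has state '-' for every character, so '+' is the derived state throughout.
Char. 1 (derived state '+') is unique to Platyensis (autapomorphy; uninformative for grouping).
Char. 2: derived state '+' in Haliura only — an autapomorphy, so it tells us nothing about relationships among taxa.
Char. 3 groups Aelops and Dromellus, which is incompatible with the clades supported by the remaining characters; treating it as convergent (homoplasy) costs fewer steps than any alternative tree.
Char. 4: derived state '+' in Aelops and Platyensis only — synapomorphy for {Aelops, Platyensis}.
Char. 5: derived state '+' in Aelops, Haliura, and Platyensis only — synapomorphy for {Aelops, Haliura, Platyensis}.
Most parsimonious ingroup topology: (Dromellus,(Haliura,(Platyensis,Aelops))).
Changes per character on this tree: Char. 1: 1; Char. 2: 1; Char. 3: 2; Char. 4: 1; Char. 5: 1.
Total = 6.

6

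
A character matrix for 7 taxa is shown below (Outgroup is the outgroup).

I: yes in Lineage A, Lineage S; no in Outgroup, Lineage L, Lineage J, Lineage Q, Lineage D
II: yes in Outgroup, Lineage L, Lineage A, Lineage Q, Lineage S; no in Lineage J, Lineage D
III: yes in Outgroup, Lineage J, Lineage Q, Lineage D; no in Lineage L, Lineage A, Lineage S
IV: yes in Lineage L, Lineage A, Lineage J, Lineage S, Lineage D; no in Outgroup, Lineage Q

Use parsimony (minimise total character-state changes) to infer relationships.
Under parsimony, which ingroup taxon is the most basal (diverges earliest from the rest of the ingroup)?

Character polarity is set by the outgroup: the derived state is whichever differs from the outgroup's state, so for II, III the derived state is 'no', and for the remaining characters it is 'yes'.
I: derived state 'yes' in Lineage A and Lineage S only — synapomorphy for {Lineage A, Lineage S}.
II: derived state 'no' in Lineage D and Lineage J only — synapomorphy for {Lineage D, Lineage J}.
Only Lineage A, Lineage L, and Lineage S show the derived state 'no' for III, supporting them as a clade.
IV (derived state 'yes') is shared by Lineage A, Lineage D, Lineage J, Lineage L, and Lineage S — a synapomorphy uniting that clade.
Most parsimonious ingroup topology: (((Lineage L,(Lineage A,Lineage S)),(Lineage J,Lineage D)),Lineage Q).
Lineage Q is sister to the clade containing all other ingroup taxa, so it is the earliest-diverging (most basal) ingroup lineage.

Lineage Q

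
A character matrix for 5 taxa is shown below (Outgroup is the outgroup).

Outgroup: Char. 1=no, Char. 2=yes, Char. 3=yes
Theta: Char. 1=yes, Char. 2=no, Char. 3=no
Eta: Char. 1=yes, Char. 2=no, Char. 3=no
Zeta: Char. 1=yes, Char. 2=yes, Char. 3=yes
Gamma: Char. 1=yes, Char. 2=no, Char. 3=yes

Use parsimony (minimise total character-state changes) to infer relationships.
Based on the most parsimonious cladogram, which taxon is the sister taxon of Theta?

Character polarity is set by the outgroup: the derived state is whichever differs from the outgroup's state, so for Char. 2, Char. 3 the derived state is 'no', and for the remaining characters it is 'yes'.
All ingroup taxa share the derived state 'yes' for Char. 1; it defines the ingroup but does not resolve relationships within it.
Char. 2 (derived state 'no') is shared by Eta, Gamma, and Theta — a synapomorphy uniting that clade.
Only Eta and Theta show the derived state 'no' for Char. 3, supporting them as a clade.
Most parsimonious ingroup topology: (((Theta,Eta),Gamma),Zeta).
Theta and Eta form a cherry on this tree, so they are sister taxa.

Eta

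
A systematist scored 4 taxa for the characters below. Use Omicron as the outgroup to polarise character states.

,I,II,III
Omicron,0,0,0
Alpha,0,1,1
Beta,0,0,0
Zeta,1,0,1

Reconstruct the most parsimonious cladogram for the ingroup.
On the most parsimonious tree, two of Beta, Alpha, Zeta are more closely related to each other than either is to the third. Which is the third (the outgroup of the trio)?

Beta

The outgroup has state '0' for every character, so '1' is the derived state throughout.
I (derived state '1') is unique to Zeta (autapomorphy; uninformative for grouping).
II (derived state '1') is unique to Alpha (autapomorphy; uninformative for grouping).
III (derived state '1') is shared by Alpha and Zeta — a synapomorphy uniting that clade.
Most parsimonious ingroup topology: ((Zeta,Alpha),Beta).
Zeta and Alpha share a more recent common ancestor with each other than either does with Beta, so Beta is the least closely related of the three.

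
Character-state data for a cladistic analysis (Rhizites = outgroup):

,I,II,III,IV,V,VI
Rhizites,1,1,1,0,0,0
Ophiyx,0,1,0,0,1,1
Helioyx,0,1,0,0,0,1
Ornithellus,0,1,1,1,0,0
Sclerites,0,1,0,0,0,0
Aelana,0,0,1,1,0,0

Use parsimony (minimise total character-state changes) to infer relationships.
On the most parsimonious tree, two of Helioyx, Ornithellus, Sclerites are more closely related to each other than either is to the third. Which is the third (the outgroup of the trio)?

Character polarity is set by the outgroup: the derived state is whichever differs from the outgroup's state, so for I, II, III the derived state is '0', and for the remaining characters it is '1'.
I (derived state '0') is shared by all ingroup taxa — unites the whole ingroup.
II (derived state '0') is unique to Aelana (autapomorphy; uninformative for grouping).
III (derived state '0') is shared by Helioyx, Ophiyx, and Sclerites — a synapomorphy uniting that clade.
IV: derived state '1' in Aelana and Ornithellus only — synapomorphy for {Aelana, Ornithellus}.
V: derived state '1' in Ophiyx only — an autapomorphy, so it tells us nothing about relationships among taxa.
VI: derived state '1' in Helioyx and Ophiyx only — synapomorphy for {Helioyx, Ophiyx}.
Most parsimonious ingroup topology: (((Ophiyx,Helioyx),Sclerites),(Ornithellus,Aelana)).
Helioyx and Sclerites share a more recent common ancestor with each other than either does with Ornithellus, so Ornithellus is the least closely related of the three.

Ornithellus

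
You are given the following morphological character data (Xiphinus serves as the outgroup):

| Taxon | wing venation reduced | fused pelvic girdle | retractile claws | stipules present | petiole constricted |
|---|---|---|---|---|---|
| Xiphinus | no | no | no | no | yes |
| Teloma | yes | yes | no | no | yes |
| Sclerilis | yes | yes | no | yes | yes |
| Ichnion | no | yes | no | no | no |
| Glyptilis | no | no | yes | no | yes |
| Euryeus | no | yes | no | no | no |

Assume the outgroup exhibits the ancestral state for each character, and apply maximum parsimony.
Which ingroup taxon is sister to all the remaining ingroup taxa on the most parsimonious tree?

Character polarity is set by the outgroup: the derived state is whichever differs from the outgroup's state, so for petiole constricted the derived state is 'no', and for the remaining characters it is 'yes'.
wing venation reduced (derived state 'yes') is shared by Sclerilis and Teloma — a synapomorphy uniting that clade.
fused pelvic girdle: derived state 'yes' in Euryeus, Ichnion, Sclerilis, and Teloma only — synapomorphy for {Euryeus, Ichnion, Sclerilis, Teloma}.
retractile claws: derived state 'yes' in Glyptilis only — an autapomorphy, so it tells us nothing about relationships among taxa.
stipules present (derived state 'yes') is unique to Sclerilis (autapomorphy; uninformative for grouping).
petiole constricted (derived state 'no') is shared by Euryeus and Ichnion — a synapomorphy uniting that clade.
Most parsimonious ingroup topology: (((Teloma,Sclerilis),(Ichnion,Euryeus)),Glyptilis).
Glyptilis is sister to the clade containing all other ingroup taxa, so it is the earliest-diverging (most basal) ingroup lineage.

Glyptilis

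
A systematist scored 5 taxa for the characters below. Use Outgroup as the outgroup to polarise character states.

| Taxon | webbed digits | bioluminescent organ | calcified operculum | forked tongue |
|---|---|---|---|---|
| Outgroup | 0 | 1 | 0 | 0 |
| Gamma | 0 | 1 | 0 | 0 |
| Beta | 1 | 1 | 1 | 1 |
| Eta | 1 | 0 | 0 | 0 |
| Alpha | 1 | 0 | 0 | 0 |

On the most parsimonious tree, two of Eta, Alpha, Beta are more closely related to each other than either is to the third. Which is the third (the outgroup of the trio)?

Character polarity is set by the outgroup: the derived state is whichever differs from the outgroup's state, so for bioluminescent organ the derived state is '0', and for the remaining characters it is '1'.
webbed digits (derived state '1') is shared by Alpha, Beta, and Eta — a synapomorphy uniting that clade.
Only Alpha and Eta show the derived state '0' for bioluminescent organ, supporting them as a clade.
calcified operculum (derived state '1') is unique to Beta (autapomorphy; uninformative for grouping).
forked tongue: derived state '1' in Beta only — an autapomorphy, so it tells us nothing about relationships among taxa.
Most parsimonious ingroup topology: (Gamma,(Beta,(Eta,Alpha))).
Alpha and Eta share a more recent common ancestor with each other than either does with Beta, so Beta is the least closely related of the three.

Beta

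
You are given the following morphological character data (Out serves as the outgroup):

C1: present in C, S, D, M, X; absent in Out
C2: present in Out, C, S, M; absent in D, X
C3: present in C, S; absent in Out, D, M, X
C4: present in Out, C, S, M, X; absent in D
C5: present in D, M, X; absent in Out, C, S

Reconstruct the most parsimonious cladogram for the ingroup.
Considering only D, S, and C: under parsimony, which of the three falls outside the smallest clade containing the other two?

Character polarity is set by the outgroup: the derived state is whichever differs from the outgroup's state, so for C2, C4 the derived state is 'absent', and for the remaining characters it is 'present'.
C1 (derived state 'present') is shared by all ingroup taxa — unites the whole ingroup.
C2: derived state 'absent' in D and X only — synapomorphy for {D, X}.
C3 (derived state 'present') is shared by C and S — a synapomorphy uniting that clade.
C4 (derived state 'absent') is unique to D (autapomorphy; uninformative for grouping).
C5: derived state 'present' in D, M, and X only — synapomorphy for {D, M, X}.
Most parsimonious ingroup topology: ((C,S),((D,X),M)).
S and C share a more recent common ancestor with each other than either does with D, so D is the least closely related of the three.

D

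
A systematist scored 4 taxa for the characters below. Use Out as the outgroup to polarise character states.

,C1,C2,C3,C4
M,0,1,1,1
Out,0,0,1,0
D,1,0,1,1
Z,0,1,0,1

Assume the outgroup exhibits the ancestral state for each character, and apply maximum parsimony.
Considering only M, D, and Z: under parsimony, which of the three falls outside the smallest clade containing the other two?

Character polarity is set by the outgroup: the derived state is whichever differs from the outgroup's state, so for C3 the derived state is '0', and for the remaining characters it is '1'.
C1 (derived state '1') is unique to D (autapomorphy; uninformative for grouping).
Only M and Z show the derived state '1' for C2, supporting them as a clade.
C3 (derived state '0') is unique to Z (autapomorphy; uninformative for grouping).
All ingroup taxa share the derived state '1' for C4; it defines the ingroup but does not resolve relationships within it.
Most parsimonious ingroup topology: (D,(M,Z)).
Z and M share a more recent common ancestor with each other than either does with D, so D is the least closely related of the three.

D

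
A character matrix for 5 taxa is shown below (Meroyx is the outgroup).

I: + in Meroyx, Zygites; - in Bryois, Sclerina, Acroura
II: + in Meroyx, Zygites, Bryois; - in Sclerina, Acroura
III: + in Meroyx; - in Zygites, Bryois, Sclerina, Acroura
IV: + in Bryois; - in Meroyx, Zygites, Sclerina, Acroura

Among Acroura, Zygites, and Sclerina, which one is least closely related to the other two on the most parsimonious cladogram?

Zygites

Character polarity is set by the outgroup: the derived state is whichever differs from the outgroup's state, so for I, II, III the derived state is '-', and for the remaining characters it is '+'.
I (derived state '-') is shared by Acroura, Bryois, and Sclerina — a synapomorphy uniting that clade.
II (derived state '-') is shared by Acroura and Sclerina — a synapomorphy uniting that clade.
All ingroup taxa share the derived state '-' for III; it defines the ingroup but does not resolve relationships within it.
IV: derived state '+' in Bryois only — an autapomorphy, so it tells us nothing about relationships among taxa.
Most parsimonious ingroup topology: (Zygites,(Bryois,(Sclerina,Acroura))).
Acroura and Sclerina share a more recent common ancestor with each other than either does with Zygites, so Zygites is the least closely related of the three.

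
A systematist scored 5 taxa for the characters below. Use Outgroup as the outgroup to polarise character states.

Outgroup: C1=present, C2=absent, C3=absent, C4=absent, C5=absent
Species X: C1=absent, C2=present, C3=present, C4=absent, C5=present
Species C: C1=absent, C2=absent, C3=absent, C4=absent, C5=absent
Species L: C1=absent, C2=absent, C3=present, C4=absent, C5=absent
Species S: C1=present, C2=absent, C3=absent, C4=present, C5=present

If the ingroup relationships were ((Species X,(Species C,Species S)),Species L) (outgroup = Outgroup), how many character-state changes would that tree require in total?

8

Map each character onto ((Species X,(Species C,Species S)),Species L) (rooted by Outgroup) and count the minimum state changes it requires (Fitch parsimony):
C1: 2; C2: 1; C3: 2; C4: 1; C5: 2.
Total tree length = 8.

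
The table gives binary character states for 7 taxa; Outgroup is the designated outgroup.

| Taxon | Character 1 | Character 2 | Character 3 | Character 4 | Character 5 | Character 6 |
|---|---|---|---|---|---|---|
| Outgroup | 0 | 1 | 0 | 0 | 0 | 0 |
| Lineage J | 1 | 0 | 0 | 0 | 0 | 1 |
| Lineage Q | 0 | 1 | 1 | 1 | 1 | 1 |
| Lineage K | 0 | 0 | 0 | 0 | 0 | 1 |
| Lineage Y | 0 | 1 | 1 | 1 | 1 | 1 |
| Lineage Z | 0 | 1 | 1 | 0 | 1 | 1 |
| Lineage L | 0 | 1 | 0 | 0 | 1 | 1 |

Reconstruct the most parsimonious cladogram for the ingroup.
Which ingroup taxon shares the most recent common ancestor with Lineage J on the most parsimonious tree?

Lineage K

Character polarity is set by the outgroup: the derived state is whichever differs from the outgroup's state, so for Character 2 the derived state is '0', and for the remaining characters it is '1'.
Character 1: derived state '1' in Lineage J only — an autapomorphy, so it tells us nothing about relationships among taxa.
Only Lineage J and Lineage K show the derived state '0' for Character 2, supporting them as a clade.
Only Lineage Q, Lineage Y, and Lineage Z show the derived state '1' for Character 3, supporting them as a clade.
Character 4: derived state '1' in Lineage Q and Lineage Y only — synapomorphy for {Lineage Q, Lineage Y}.
Character 5 (derived state '1') is shared by Lineage L, Lineage Q, Lineage Y, and Lineage Z — a synapomorphy uniting that clade.
Character 6 (derived state '1') is shared by all ingroup taxa — unites the whole ingroup.
Most parsimonious ingroup topology: ((Lineage J,Lineage K),(((Lineage Q,Lineage Y),Lineage Z),Lineage L)).
Lineage J and Lineage K form a cherry on this tree, so they are sister taxa.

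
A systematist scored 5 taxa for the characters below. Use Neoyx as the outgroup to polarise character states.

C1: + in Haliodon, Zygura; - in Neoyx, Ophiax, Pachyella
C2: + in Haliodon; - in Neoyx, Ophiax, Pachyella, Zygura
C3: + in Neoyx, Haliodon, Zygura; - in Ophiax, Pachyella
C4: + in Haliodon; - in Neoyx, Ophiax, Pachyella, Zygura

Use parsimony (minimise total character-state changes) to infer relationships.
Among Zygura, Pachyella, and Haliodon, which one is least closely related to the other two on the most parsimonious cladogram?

Pachyella

Character polarity is set by the outgroup: the derived state is whichever differs from the outgroup's state, so for C3 the derived state is '-', and for the remaining characters it is '+'.
C1: derived state '+' in Haliodon and Zygura only — synapomorphy for {Haliodon, Zygura}.
C2 (derived state '+') is unique to Haliodon (autapomorphy; uninformative for grouping).
Only Ophiax and Pachyella show the derived state '-' for C3, supporting them as a clade.
C4: derived state '+' in Haliodon only — an autapomorphy, so it tells us nothing about relationships among taxa.
Most parsimonious ingroup topology: ((Ophiax,Pachyella),(Haliodon,Zygura)).
Zygura and Haliodon share a more recent common ancestor with each other than either does with Pachyella, so Pachyella is the least closely related of the three.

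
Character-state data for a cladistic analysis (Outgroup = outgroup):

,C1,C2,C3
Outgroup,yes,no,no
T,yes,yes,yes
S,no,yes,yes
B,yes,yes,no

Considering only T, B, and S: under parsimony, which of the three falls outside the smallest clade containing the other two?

B

Character polarity is set by the outgroup: the derived state is whichever differs from the outgroup's state, so for C1 the derived state is 'no', and for the remaining characters it is 'yes'.
C1 (derived state 'no') is unique to S (autapomorphy; uninformative for grouping).
All ingroup taxa share the derived state 'yes' for C2; it defines the ingroup but does not resolve relationships within it.
C3: derived state 'yes' in S and T only — synapomorphy for {S, T}.
Most parsimonious ingroup topology: ((T,S),B).
S and T share a more recent common ancestor with each other than either does with B, so B is the least closely related of the three.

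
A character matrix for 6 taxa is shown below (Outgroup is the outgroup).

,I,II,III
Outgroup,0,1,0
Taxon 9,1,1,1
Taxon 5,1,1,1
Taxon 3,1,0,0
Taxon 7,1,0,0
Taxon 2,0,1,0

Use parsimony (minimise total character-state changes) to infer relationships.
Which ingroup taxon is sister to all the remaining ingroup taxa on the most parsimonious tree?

Character polarity is set by the outgroup: the derived state is whichever differs from the outgroup's state, so for II the derived state is '0', and for the remaining characters it is '1'.
Only Taxon 3, Taxon 5, Taxon 7, and Taxon 9 show the derived state '1' for I, supporting them as a clade.
Only Taxon 3 and Taxon 7 show the derived state '0' for II, supporting them as a clade.
III (derived state '1') is shared by Taxon 5 and Taxon 9 — a synapomorphy uniting that clade.
Most parsimonious ingroup topology: (((Taxon 9,Taxon 5),(Taxon 3,Taxon 7)),Taxon 2).
Taxon 2 is sister to the clade containing all other ingroup taxa, so it is the earliest-diverging (most basal) ingroup lineage.

Taxon 2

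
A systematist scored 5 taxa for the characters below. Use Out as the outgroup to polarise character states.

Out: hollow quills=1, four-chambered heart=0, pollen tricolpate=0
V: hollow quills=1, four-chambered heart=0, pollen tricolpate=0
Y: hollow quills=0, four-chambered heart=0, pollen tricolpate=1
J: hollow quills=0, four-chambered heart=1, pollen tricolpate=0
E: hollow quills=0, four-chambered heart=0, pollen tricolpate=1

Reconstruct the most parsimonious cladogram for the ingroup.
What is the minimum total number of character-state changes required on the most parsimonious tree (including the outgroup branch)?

Character polarity is set by the outgroup: the derived state is whichever differs from the outgroup's state, so for hollow quills the derived state is '0', and for the remaining characters it is '1'.
hollow quills (derived state '0') is shared by E, J, and Y — a synapomorphy uniting that clade.
four-chambered heart: derived state '1' in J only — an autapomorphy, so it tells us nothing about relationships among taxa.
pollen tricolpate (derived state '1') is shared by E and Y — a synapomorphy uniting that clade.
Most parsimonious ingroup topology: (V,((Y,E),J)).
Changes per character on this tree: hollow quills: 1; four-chambered heart: 1; pollen tricolpate: 1.
Total = 3.

3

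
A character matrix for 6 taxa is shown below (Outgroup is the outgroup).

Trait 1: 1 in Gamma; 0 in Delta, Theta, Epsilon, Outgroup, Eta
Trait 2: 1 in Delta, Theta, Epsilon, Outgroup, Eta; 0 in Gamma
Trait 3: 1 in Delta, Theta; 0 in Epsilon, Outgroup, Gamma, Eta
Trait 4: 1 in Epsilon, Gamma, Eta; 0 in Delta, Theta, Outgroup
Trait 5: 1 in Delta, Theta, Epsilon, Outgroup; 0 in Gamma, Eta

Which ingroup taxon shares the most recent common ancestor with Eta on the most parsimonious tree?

Character polarity is set by the outgroup: the derived state is whichever differs from the outgroup's state, so for Trait 2, Trait 5 the derived state is '0', and for the remaining characters it is '1'.
Trait 1: derived state '1' in Gamma only — an autapomorphy, so it tells us nothing about relationships among taxa.
Trait 2 (derived state '0') is unique to Gamma (autapomorphy; uninformative for grouping).
Trait 3 (derived state '1') is shared by Delta and Theta — a synapomorphy uniting that clade.
Only Epsilon, Eta, and Gamma show the derived state '1' for Trait 4, supporting them as a clade.
Trait 5 (derived state '0') is shared by Eta and Gamma — a synapomorphy uniting that clade.
Most parsimonious ingroup topology: ((Theta,Delta),((Eta,Gamma),Epsilon)).
Eta and Gamma form a cherry on this tree, so they are sister taxa.

Gamma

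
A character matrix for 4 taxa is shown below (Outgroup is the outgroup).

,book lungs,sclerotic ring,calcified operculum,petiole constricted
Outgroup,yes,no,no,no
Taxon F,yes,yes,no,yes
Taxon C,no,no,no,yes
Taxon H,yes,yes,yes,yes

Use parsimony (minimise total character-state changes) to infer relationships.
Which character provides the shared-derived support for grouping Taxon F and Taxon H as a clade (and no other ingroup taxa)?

sclerotic ring

Character polarity is set by the outgroup: the derived state is whichever differs from the outgroup's state, so for book lungs the derived state is 'no', and for the remaining characters it is 'yes'.
book lungs: derived state 'no' in Taxon C only — an autapomorphy, so it tells us nothing about relationships among taxa.
sclerotic ring: derived state 'yes' in Taxon F and Taxon H only — synapomorphy for {Taxon F, Taxon H}.
calcified operculum (derived state 'yes') is unique to Taxon H (autapomorphy; uninformative for grouping).
petiole constricted (derived state 'yes') is shared by all ingroup taxa — unites the whole ingroup.
Most parsimonious ingroup topology: ((Taxon H,Taxon F),Taxon C).
The clade {Taxon F, Taxon H} is supported by sclerotic ring: its derived state 'yes' occurs in exactly those taxa and in no other taxon (including the outgroup).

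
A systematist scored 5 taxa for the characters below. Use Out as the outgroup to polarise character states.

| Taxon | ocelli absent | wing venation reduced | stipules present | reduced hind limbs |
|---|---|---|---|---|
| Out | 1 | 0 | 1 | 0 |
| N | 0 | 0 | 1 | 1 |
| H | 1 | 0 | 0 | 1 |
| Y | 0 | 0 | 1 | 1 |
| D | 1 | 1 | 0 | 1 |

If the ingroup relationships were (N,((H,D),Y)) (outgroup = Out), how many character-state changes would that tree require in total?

5

Map each character onto (N,((H,D),Y)) (rooted by Out) and count the minimum state changes it requires (Fitch parsimony):
ocelli absent: 2; wing venation reduced: 1; stipules present: 1; reduced hind limbs: 1.
Total tree length = 5.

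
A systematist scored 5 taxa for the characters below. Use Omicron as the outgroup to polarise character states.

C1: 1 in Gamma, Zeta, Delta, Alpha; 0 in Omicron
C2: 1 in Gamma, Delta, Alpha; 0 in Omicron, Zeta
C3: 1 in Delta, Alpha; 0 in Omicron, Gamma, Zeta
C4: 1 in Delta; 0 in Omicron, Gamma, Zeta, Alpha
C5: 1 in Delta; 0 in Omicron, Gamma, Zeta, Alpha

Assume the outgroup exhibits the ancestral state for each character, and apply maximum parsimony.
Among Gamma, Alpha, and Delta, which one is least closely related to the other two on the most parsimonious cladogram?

The outgroup has state '0' for every character, so '1' is the derived state throughout.
C1 (derived state '1') is shared by all ingroup taxa — unites the whole ingroup.
C2: derived state '1' in Alpha, Delta, and Gamma only — synapomorphy for {Alpha, Delta, Gamma}.
C3: derived state '1' in Alpha and Delta only — synapomorphy for {Alpha, Delta}.
C4: derived state '1' in Delta only — an autapomorphy, so it tells us nothing about relationships among taxa.
C5 (derived state '1') is unique to Delta (autapomorphy; uninformative for grouping).
Most parsimonious ingroup topology: ((Gamma,(Delta,Alpha)),Zeta).
Alpha and Delta share a more recent common ancestor with each other than either does with Gamma, so Gamma is the least closely related of the three.

Gamma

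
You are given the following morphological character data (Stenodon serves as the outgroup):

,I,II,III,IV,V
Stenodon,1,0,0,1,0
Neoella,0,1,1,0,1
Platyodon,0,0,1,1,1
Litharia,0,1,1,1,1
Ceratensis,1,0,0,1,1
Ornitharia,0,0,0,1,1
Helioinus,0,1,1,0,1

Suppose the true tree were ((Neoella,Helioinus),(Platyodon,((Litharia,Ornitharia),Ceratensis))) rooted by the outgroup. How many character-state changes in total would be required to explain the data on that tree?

9

Map each character onto ((Neoella,Helioinus),(Platyodon,((Litharia,Ornitharia),Ceratensis))) (rooted by Stenodon) and count the minimum state changes it requires (Fitch parsimony):
I: 2; II: 2; III: 3; IV: 1; V: 1.
Total tree length = 9.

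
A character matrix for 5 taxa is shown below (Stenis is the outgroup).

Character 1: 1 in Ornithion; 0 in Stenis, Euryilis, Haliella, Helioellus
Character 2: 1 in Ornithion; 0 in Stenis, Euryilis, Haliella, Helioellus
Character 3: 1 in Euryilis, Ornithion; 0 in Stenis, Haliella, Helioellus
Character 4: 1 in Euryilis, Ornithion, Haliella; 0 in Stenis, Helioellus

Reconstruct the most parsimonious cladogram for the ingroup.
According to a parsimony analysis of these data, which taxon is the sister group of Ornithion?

Euryilis

The outgroup has state '0' for every character, so '1' is the derived state throughout.
Character 1: derived state '1' in Ornithion only — an autapomorphy, so it tells us nothing about relationships among taxa.
Character 2: derived state '1' in Ornithion only — an autapomorphy, so it tells us nothing about relationships among taxa.
Character 3: derived state '1' in Euryilis and Ornithion only — synapomorphy for {Euryilis, Ornithion}.
Only Euryilis, Haliella, and Ornithion show the derived state '1' for Character 4, supporting them as a clade.
Most parsimonious ingroup topology: (((Euryilis,Ornithion),Haliella),Helioellus).
Ornithion and Euryilis form a cherry on this tree, so they are sister taxa.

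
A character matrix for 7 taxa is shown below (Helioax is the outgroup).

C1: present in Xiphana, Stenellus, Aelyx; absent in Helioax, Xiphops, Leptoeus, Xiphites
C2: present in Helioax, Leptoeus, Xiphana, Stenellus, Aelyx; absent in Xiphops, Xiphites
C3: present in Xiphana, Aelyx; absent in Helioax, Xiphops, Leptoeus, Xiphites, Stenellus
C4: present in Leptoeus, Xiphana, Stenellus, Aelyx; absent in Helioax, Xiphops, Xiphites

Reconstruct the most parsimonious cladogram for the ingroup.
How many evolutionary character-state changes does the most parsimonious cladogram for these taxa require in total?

4

Character polarity is set by the outgroup: the derived state is whichever differs from the outgroup's state, so for C2 the derived state is 'absent', and for the remaining characters it is 'present'.
C1 (derived state 'present') is shared by Aelyx, Stenellus, and Xiphana — a synapomorphy uniting that clade.
Only Xiphites and Xiphops show the derived state 'absent' for C2, supporting them as a clade.
C3 (derived state 'present') is shared by Aelyx and Xiphana — a synapomorphy uniting that clade.
C4: derived state 'present' in Aelyx, Leptoeus, Stenellus, and Xiphana only — synapomorphy for {Aelyx, Leptoeus, Stenellus, Xiphana}.
Most parsimonious ingroup topology: ((Xiphops,Xiphites),(Leptoeus,((Xiphana,Aelyx),Stenellus))).
Changes per character on this tree: C1: 1; C2: 1; C3: 1; C4: 1.
Total = 4.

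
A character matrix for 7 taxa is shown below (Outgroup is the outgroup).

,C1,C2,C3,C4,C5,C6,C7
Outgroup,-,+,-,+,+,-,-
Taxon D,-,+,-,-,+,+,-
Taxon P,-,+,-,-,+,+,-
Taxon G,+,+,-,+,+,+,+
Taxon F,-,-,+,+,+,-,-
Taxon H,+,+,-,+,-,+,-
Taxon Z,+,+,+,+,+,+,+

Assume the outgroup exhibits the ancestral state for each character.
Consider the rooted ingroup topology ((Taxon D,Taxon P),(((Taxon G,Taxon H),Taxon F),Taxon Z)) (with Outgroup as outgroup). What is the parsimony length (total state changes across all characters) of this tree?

Map each character onto ((Taxon D,Taxon P),(((Taxon G,Taxon H),Taxon F),Taxon Z)) (rooted by Outgroup) and count the minimum state changes it requires (Fitch parsimony):
C1: 2; C2: 1; C3: 2; C4: 1; C5: 1; C6: 2; C7: 2.
Total tree length = 11.

11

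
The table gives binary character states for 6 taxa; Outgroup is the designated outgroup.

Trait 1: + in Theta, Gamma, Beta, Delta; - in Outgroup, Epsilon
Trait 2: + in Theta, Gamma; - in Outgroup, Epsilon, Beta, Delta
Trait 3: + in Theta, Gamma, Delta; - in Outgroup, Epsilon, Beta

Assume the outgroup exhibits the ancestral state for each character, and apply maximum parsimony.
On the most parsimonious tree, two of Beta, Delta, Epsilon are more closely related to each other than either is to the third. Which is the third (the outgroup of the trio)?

The outgroup has state '-' for every character, so '+' is the derived state throughout.
Trait 1 (derived state '+') is shared by Beta, Delta, Gamma, and Theta — a synapomorphy uniting that clade.
Trait 2: derived state '+' in Gamma and Theta only — synapomorphy for {Gamma, Theta}.
Trait 3: derived state '+' in Delta, Gamma, and Theta only — synapomorphy for {Delta, Gamma, Theta}.
Most parsimonious ingroup topology: (Epsilon,(((Theta,Gamma),Delta),Beta)).
Beta and Delta share a more recent common ancestor with each other than either does with Epsilon, so Epsilon is the least closely related of the three.

Epsilon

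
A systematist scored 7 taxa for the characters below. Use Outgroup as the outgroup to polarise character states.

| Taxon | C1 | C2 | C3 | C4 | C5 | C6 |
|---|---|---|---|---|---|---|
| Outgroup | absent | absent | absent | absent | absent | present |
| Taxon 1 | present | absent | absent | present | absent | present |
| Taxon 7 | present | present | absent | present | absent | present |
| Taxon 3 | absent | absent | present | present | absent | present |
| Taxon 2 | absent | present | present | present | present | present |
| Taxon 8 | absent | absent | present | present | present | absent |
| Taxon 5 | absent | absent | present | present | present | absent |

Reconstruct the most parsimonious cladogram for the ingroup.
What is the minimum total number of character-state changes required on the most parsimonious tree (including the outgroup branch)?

Character polarity is set by the outgroup: the derived state is whichever differs from the outgroup's state, so for C6 the derived state is 'absent', and for the remaining characters it is 'present'.
C1 (derived state 'present') is shared by Taxon 1 and Taxon 7 — a synapomorphy uniting that clade.
C2 groups Taxon 2 and Taxon 7, which is incompatible with the clades supported by the remaining characters; treating it as convergent (homoplasy) costs fewer steps than any alternative tree.
C3 (derived state 'present') is shared by Taxon 2, Taxon 3, Taxon 5, and Taxon 8 — a synapomorphy uniting that clade.
All ingroup taxa share the derived state 'present' for C4; it defines the ingroup but does not resolve relationships within it.
Only Taxon 2, Taxon 5, and Taxon 8 show the derived state 'present' for C5, supporting them as a clade.
C6: derived state 'absent' in Taxon 5 and Taxon 8 only — synapomorphy for {Taxon 5, Taxon 8}.
Most parsimonious ingroup topology: ((Taxon 1,Taxon 7),(Taxon 3,(Taxon 2,(Taxon 8,Taxon 5)))).
Changes per character on this tree: C1: 1; C2: 2; C3: 1; C4: 1; C5: 1; C6: 1.
Total = 7.

7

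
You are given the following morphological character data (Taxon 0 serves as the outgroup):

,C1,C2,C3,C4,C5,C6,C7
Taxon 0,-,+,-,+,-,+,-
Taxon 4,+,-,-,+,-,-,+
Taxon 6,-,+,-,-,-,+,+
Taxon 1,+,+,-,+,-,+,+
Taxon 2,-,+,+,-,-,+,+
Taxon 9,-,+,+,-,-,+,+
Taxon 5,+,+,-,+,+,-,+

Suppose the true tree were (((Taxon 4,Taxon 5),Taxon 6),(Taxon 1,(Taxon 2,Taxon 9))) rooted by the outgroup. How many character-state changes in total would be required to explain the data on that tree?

Map each character onto (((Taxon 4,Taxon 5),Taxon 6),(Taxon 1,(Taxon 2,Taxon 9))) (rooted by Taxon 0) and count the minimum state changes it requires (Fitch parsimony):
C1: 2; C2: 1; C3: 1; C4: 2; C5: 1; C6: 1; C7: 1.
Total tree length = 9.

9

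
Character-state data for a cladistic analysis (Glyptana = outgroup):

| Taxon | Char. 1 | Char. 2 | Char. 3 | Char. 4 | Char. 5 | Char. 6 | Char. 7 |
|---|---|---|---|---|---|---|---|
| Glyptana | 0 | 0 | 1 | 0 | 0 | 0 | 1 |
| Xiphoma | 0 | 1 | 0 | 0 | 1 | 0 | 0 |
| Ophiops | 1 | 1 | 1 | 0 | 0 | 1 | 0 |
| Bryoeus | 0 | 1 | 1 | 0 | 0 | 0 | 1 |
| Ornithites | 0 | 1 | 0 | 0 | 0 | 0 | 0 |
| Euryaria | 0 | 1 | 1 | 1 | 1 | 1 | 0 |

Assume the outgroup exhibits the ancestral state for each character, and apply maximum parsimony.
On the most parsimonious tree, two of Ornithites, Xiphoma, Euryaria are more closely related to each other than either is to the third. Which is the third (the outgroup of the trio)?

Euryaria

Character polarity is set by the outgroup: the derived state is whichever differs from the outgroup's state, so for Char. 3, Char. 7 the derived state is '0', and for the remaining characters it is '1'.
Char. 1: derived state '1' in Ophiops only — an autapomorphy, so it tells us nothing about relationships among taxa.
Char. 2 (derived state '1') is shared by all ingroup taxa — unites the whole ingroup.
Only Ornithites and Xiphoma show the derived state '0' for Char. 3, supporting them as a clade.
Char. 4 (derived state '1') is unique to Euryaria (autapomorphy; uninformative for grouping).
Char. 5 (state '1') occurs in Euryaria and Xiphoma but conflicts with the nesting implied by the other characters — most parsimoniously interpreted as homoplasy.
Char. 6 (derived state '1') is shared by Euryaria and Ophiops — a synapomorphy uniting that clade.
Only Euryaria, Ophiops, Ornithites, and Xiphoma show the derived state '0' for Char. 7, supporting them as a clade.
Most parsimonious ingroup topology: (((Xiphoma,Ornithites),(Ophiops,Euryaria)),Bryoeus).
Xiphoma and Ornithites share a more recent common ancestor with each other than either does with Euryaria, so Euryaria is the least closely related of the three.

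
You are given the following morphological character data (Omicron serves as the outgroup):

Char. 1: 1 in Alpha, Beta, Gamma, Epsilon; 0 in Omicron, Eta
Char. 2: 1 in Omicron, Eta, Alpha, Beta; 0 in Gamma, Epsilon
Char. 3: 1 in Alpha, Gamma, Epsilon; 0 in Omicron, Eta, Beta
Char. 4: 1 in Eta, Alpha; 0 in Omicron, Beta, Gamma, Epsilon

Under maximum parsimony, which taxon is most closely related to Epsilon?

Gamma

Character polarity is set by the outgroup: the derived state is whichever differs from the outgroup's state, so for Char. 2 the derived state is '0', and for the remaining characters it is '1'.
Char. 1: derived state '1' in Alpha, Beta, Epsilon, and Gamma only — synapomorphy for {Alpha, Beta, Epsilon, Gamma}.
Char. 2 (derived state '0') is shared by Epsilon and Gamma — a synapomorphy uniting that clade.
Only Alpha, Epsilon, and Gamma show the derived state '1' for Char. 3, supporting them as a clade.
Char. 4 groups Alpha and Eta, which is incompatible with the clades supported by the remaining characters; treating it as convergent (homoplasy) costs fewer steps than any alternative tree.
Most parsimonious ingroup topology: (Eta,((Alpha,(Gamma,Epsilon)),Beta)).
Epsilon and Gamma form a cherry on this tree, so they are sister taxa.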